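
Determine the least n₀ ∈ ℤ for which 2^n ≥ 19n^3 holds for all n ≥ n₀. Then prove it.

At n = 16: 65536 < 77824, so the inequality fails and n₀ ≥ 17. We prove 2^n ≥ 19n^3 for all n ≥ 17.
Base case (n = 17): 2^n = 131072 and 19n^3 = 93347, so 131072 ≥ 93347.
Inductive step: assume the claim holds for n = r, so 2^r ≥ 19r^3.
Then 2^(r + 1) = 2·(2^r) ≥ 2·(19r^3).
Also, for r ≥ 17 we have 2·(19r^3) ≥ 19(r+1)^3, since 2 ≥ (1 + 1/r)^3 for all r ≥ 17.
Combining, 2^(r + 1) ≥ 19(r+1)^3.
By the principle of mathematical induction, the result holds for all n ≥ 17.
Hence the smallest such n₀ is 17.

n₀ = 17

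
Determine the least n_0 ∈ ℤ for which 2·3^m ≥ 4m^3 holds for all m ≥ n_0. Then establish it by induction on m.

n_0 = 6

At m = 5: 486 < 500, so the inequality fails and n_0 ≥ 6. We prove 2·3^m ≥ 4m^3 for all m ≥ 6.
For the base case m = 6: 2·3^m = 1458 and 4m^3 = 864, so 1458 ≥ 864.
Suppose the result is true for m = j, so 2·3^j ≥ 4j^3.
Then 2·3^(j + 1) = 3·(2·3^j) ≥ 3·(4j^3).
Also, for j ≥ 6 we have 3·(4j^3) ≥ 4(j+1)^3, since 3 ≥ (1 + 1/j)^3 for all j ≥ 6.
Combining, 2·3^(j + 1) ≥ 4(j+1)^3.
This completes the induction.
Hence the smallest such n_0 is 6.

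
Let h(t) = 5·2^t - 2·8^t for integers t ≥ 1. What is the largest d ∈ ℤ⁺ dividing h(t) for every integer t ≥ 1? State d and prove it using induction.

Computing the first values: h(1) = -6 and h(2) = -108; gcd(-6, -108) = 6, so d ≤ 6.
We prove 6 | 5·2^t - 2·8^t for all t ≥ 1 by induction on t.
Base case (t = 1): h(1) = -6 = 6·(-1), so 6 | h(1).
Suppose the result is true for t = m, i.e. 6 | h(m). Then
h(m+1) − 8·h(m) = (5·2^(m+1) - 2·8^(m+1)) − 8·(5·2^m - 2·8^m) = (5)·2^m·(2 − 8) = (-30)·2^m. Since 6 | h(m) by the inductive hypothesis, 6 | 8·h(m); and 6 | -30 since -30 = 6·-5. Therefore 6 | h(m+1).
By induction, the statement is established for all t ≥ 1.
Therefore the largest such d is 6.

d = 6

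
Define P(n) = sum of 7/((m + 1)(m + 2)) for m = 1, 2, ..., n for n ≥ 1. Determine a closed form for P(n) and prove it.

We claim P(n) = 7n/(2(n + 2)) for all n ≥ 1.
Base case (n = 1): P(1) = 7/6, and the closed form gives 7/6. They agree.
For the inductive step, assume it holds for an arbitrary m ≥ 1, so P(m) = 7m/(2(m + 2)).
Then P(m+1) = P(m) + (7/((m + 2)(m + 3))) = (7m/(2(m + 2))) + (7/((m + 2)(m + 3))).
Simplifying, P(m+1) = 7(m + 1)/(2(m + 3)) = 7(m+1)/(2((m+1) + 2)),
which is the closed form with n = m+1.
By induction, the statement is established for all n ≥ 1.

P(n) = 7n/(2(n + 2))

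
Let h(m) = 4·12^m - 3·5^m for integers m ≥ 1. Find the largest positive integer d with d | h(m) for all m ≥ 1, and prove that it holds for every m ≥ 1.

d = 3

Computing the first values: h(1) = 33 and h(2) = 501; gcd(33, 501) = 3, so d ≤ 3.
We prove 3 | 4·12^m - 3·5^m for all m ≥ 1 by induction on m.
For the base case m = 1: h(1) = 33 = 3·(11), so 3 | h(1).
Inductive step: assume the claim holds for m = i, i.e. 3 | h(i). Then
h(i+1) − 12·h(i) = (4·12^(i+1) - 3·5^(i+1)) − 12·(4·12^i - 3·5^i) = (-3)·5^i·(5 − 12) = (21)·5^i. Since 3 | h(i) by the inductive hypothesis, 3 | 12·h(i); and 3 | 21 since 21 = 3·7. Therefore 3 | h(i+1).
By induction, the statement is established for all m ≥ 1.
Therefore the largest such d is 3.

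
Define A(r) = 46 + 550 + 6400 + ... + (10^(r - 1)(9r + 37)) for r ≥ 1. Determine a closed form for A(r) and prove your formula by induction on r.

A(r) = 10^r(r + 4) - 4

We claim A(r) = 10^r(r + 4) - 4 for all r ≥ 1.
Base step (r = 1): A(1) = 46, and the closed form gives 46. They agree.
For the inductive step, assume it holds for an arbitrary j ≥ 1, so A(j) = 10^j(j + 4) - 4.
Then A(j+1) = A(j) + (10^j(9j + 46)) = (10^j(j + 4) - 4) + (10^j(9j + 46)).
Simplifying, A(j+1) = 10·10^j·j + 50·10^j - 4 = 10^(j+1)((j+1) + 4) - 4,
which is the closed form with r = j+1.
By induction, the statement is established for all r ≥ 1.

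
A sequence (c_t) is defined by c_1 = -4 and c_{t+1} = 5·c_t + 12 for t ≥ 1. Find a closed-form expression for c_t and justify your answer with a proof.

c_t = -5^(t - 1) - 3

Computing the first terms: c_1 = -4, c_2 = -8, c_3 = -28. This suggests c_t = -5^(t - 1) - 3.
Base case (t = 1): the formula gives -4 = -4 = c_1.
For the inductive step, assume it holds for an arbitrary k ≥ 1, so c_k = -5^(k - 1) - 3.
Then c_{k+1} = 5·c_k + 12 = 5·(-5^(k - 1) - 3) + 12 = -5^k - 3 = -5^((k+1) - 1) - 3,
which is the claimed formula at t = k+1.
By induction, the statement is established for all t ≥ 1.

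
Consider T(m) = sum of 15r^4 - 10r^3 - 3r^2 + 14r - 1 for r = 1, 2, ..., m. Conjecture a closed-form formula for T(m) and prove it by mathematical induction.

T(m) = m(3m^4 + 5m^3 - m^2 + 3m + 5)

We claim T(m) = m(3m^4 + 5m^3 - m^2 + 3m + 5) for all m ≥ 1.
When m = 1: T(1) = 15, and the closed form gives 15. They agree.
For the inductive step, assume it holds for an arbitrary r ≥ 1, so T(r) = r(3r^4 + 5r^3 - r^2 + 3r + 5).
Then T(r+1) = T(r) + (15r^4 + 50r^3 + 57r^2 + 38r + 15) = (r(3r^4 + 5r^3 - r^2 + 3r + 5)) + (15r^4 + 50r^3 + 57r^2 + 38r + 15).
Simplifying, T(r+1) = (r + 1)(3r^4 + 17r^3 + 32r^2 + 28r + 15) = (r+1)(3(r+1)^4 + 5(r+1)^3 - (r+1)^2 + 3(r+1) + 5),
which is the closed form with m = r+1.
By induction, the statement is established for all m ≥ 1.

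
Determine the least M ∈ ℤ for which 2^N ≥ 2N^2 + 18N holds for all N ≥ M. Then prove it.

At N = 8: 256 < 272, so the inequality fails and M ≥ 9. We prove 2^N ≥ 2N^2 + 18N for all N ≥ 9.
For the base case N = 9: 2^N = 512 and 2N^2 + 18N = 324, so 512 ≥ 324.
Suppose the result is true for N = p, so 2^p ≥ 2p^2 + 18p.
Then 2^(p + 1) = 2·(2^p) ≥ 2·(2p^2 + 18p).
Also, for p ≥ 9 we have 2·(2p^2 + 18p) ≥ 2(p+1)^2 + 18(p+1), since 2·(2p^2 + 18p) − (2(p+1)^2 + 18(p+1)) = 2p^2 + 14p - 20, which is nonnegative for all p ≥ 9.
Combining, 2^(p + 1) ≥ 2(p+1)^2 + 18(p+1).
By the principle of mathematical induction, the result holds for all N ≥ 9.
Hence the smallest such M is 9.

M = 9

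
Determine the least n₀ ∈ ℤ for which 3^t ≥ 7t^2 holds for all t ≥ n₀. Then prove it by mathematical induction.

n₀ = 5

At t = 4: 81 < 112, so the inequality fails and n₀ ≥ 5. We prove 3^t ≥ 7t^2 for all t ≥ 5.
Base case (t = 5): 3^t = 243 and 7t^2 = 175, so 243 ≥ 175.
Suppose the result is true for t = k, so 3^k ≥ 7k^2.
Then 3^(k + 1) = 3·(3^k) ≥ 3·(7k^2).
Also, for k ≥ 5 we have 3·(7k^2) ≥ 7(k+1)^2, since 3 ≥ (1 + 1/k)^2 for all k ≥ 5.
Combining, 3^(k + 1) ≥ 7(k+1)^2.
Hence, by induction on t, the claim holds for every t ≥ 5.
Hence the smallest such n₀ is 5.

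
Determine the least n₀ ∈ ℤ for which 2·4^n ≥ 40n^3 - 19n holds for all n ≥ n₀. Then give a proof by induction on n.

n₀ = 7

At n = 6: 8192 < 8526, so the inequality fails and n₀ ≥ 7. We prove 2·4^n ≥ 40n^3 - 19n for all n ≥ 7.
When n = 7: 2·4^n = 32768 and 40n^3 - 19n = 13587, so 32768 ≥ 13587.
Inductive step: assume the claim holds for n = j, so 2·4^j ≥ 40j^3 - 19j.
Then 2·4^(j + 1) = 4·(2·4^j) ≥ 4·(40j^3 - 19j).
Also, for j ≥ 7 we have 4·(40j^3 - 19j) ≥ 40(j+1)^3 - 19(j+1), since 4·(40j^3 - 19j) − (40(j+1)^3 - 19(j+1)) = 120j^3 - 120j^2 - 177j - 21, which is nonnegative for all j ≥ 7.
Combining, 2·4^(j + 1) ≥ 40(j+1)^3 - 19(j+1).
This completes the induction.
Hence the smallest such n₀ is 7.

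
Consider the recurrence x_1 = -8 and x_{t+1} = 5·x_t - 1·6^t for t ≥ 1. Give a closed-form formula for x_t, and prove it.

Computing the first terms: x_1 = -8, x_2 = -46, x_3 = -266. This suggests x_t = -2·5^(t - 1) - 6^t.
Base case (t = 1): the formula gives -8 = -8 = x_1.
Inductive step: assume the claim holds for t = j, so x_j = -2·5^(j - 1) - 6^j.
Then x_{j+1} = 5·x_j - 1·6^j = 5·(-2·5^(j - 1) - 6^j) - 1·6^j = -2·5^j - 6^(j + 1) = -2·5^((j+1) - 1) - 6^(j+1),
which is the claimed formula at t = j+1.
This completes the induction.

x_t = -2·5^(t - 1) - 6^t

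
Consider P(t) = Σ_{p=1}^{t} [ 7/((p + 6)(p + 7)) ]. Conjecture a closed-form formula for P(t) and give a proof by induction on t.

P(t) = t/(t + 7)

We claim P(t) = t/(t + 7) for all t ≥ 1.
Base step (t = 1): P(1) = 1/8, and the closed form gives 1/8. They agree.
Suppose the result is true for t = p, so P(p) = p/(p + 7).
Then P(p+1) = P(p) + (7/((p + 7)(p + 8))) = (p/(p + 7)) + (7/((p + 7)(p + 8))).
Simplifying, P(p+1) = (p + 1)/(p + 8) = (p+1)/((p+1) + 7),
which is the closed form with t = p+1.
By the principle of mathematical induction, the result holds for all t ≥ 1.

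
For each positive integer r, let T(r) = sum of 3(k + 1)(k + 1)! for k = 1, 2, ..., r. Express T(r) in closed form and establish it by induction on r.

T(r) = 3(r + 2)! - 6

We claim T(r) = 3(r + 2)! - 6 for all r ≥ 1.
When r = 1: T(1) = 12, and the closed form gives 12. They agree.
Inductive step: suppose the statement holds for some k ≥ 1, so T(k) = 3(k + 2)! - 6.
Then T(k+1) = T(k) + (3(k + 2)(k + 2)!) = (3(k + 2)! - 6) + (3(k + 2)(k + 2)!).
Simplifying, T(k+1) = 3((k+1) + 2)! - 6,
which is the closed form with r = k+1.
This completes the induction.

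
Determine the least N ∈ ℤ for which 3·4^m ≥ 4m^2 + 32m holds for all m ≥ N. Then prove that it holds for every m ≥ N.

N = 3

At m = 2: 48 < 80, so the inequality fails and N ≥ 3. We prove 3·4^m ≥ 4m^2 + 32m for all m ≥ 3.
For the base case m = 3: 3·4^m = 192 and 4m^2 + 32m = 132, so 192 ≥ 132.
Suppose the result is true for m = k, so 3·4^k ≥ 4k^2 + 32k.
Then 3·4^(k + 1) = 4·(3·4^k) ≥ 4·(4k^2 + 32k).
Also, for k ≥ 3 we have 4·(4k^2 + 32k) ≥ 4(k+1)^2 + 32(k+1), since 4·(4k^2 + 32k) − (4(k+1)^2 + 32(k+1)) = 12k^2 + 88k - 36, which is nonnegative for all k ≥ 3.
Combining, 3·4^(k + 1) ≥ 4(k+1)^2 + 32(k+1).
This completes the induction.
Hence the smallest such N is 3.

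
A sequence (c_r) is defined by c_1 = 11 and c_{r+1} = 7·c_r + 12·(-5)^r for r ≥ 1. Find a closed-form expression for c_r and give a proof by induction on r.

Computing the first terms: c_1 = 11, c_2 = 17, c_3 = 419. This suggests c_r = -(-5)^r + 6·7^(r - 1).
For the base case r = 1: the formula gives 11 = 11 = c_1.
For the inductive step, assume it holds for an arbitrary p ≥ 1, so c_p = -(-5)^p + 6·7^(p - 1).
Then c_{p+1} = 7·c_p + 12·(-5)^p = 7·(-(-5)^p + 6·7^(p - 1)) + 12·(-5)^p = -(-5)^(p + 1) + 6·7^p = -(-5)^(p+1) + 6·7^((p+1) - 1),
which is the claimed formula at r = p+1.
Hence, by induction on r, the claim holds for every r ≥ 1.

c_r = -(-5)^r + 6·7^(r - 1)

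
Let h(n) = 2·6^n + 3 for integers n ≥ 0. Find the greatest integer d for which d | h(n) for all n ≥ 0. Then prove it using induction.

Computing the first values: h(0) = 5 and h(1) = 15; gcd(5, 15) = 5, so d ≤ 5.
We prove 5 | 2·6^n + 3 for all n ≥ 0 by induction on n.
Base case (n = 0): h(0) = 5 = 5·(1), so 5 | h(0).
Inductive step: suppose the statement holds for some k ≥ 0, i.e. 5 | h(k). Then
h(k+1) = 2·6^(k+1) + 3 = 6·(2·6^k + 3) - 15 = 6·h(k) - 15. The first term is divisible by 5 by the inductive hypothesis, and -15 is divisible by 5. Hence 5 | h(k+1).
By the principle of mathematical induction, the result holds for all n ≥ 0.
Therefore the largest such d is 5.

d = 5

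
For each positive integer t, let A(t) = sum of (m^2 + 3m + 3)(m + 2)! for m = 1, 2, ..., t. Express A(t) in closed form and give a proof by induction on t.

A(t) = (t + 1)(t + 3)! - 6

We claim A(t) = (t + 1)(t + 3)! - 6 for all t ≥ 1.
For the base case t = 1: A(1) = 42, and the closed form gives 42. They agree.
Inductive step: assume the claim holds for t = m, so A(m) = (m + 1)(m + 3)! - 6.
Then A(m+1) = A(m) + ((m^2 + 5m + 7)(m + 3)!) = ((m + 1)(m + 3)! - 6) + ((m^2 + 5m + 7)(m + 3)!).
Simplifying, A(m+1) = ((m+1) + 1)((m+1) + 3)! - 6,
which is the closed form with t = m+1.
Hence, by induction on t, the claim holds for every t ≥ 1.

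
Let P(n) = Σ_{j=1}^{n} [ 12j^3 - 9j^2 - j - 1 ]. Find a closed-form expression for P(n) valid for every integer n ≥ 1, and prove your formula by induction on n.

P(n) = n(3n^3 + 3n^2 - 2n - 3)

We claim P(n) = n(3n^3 + 3n^2 - 2n - 3) for all n ≥ 1.
For the base case n = 1: P(1) = 1, and the closed form gives 1. They agree.
For the inductive step, assume it holds for an arbitrary j ≥ 1, so P(j) = j(3j^3 + 3j^2 - 2j - 3).
Then P(j+1) = P(j) + (12j^3 + 27j^2 + 17j + 1) = (j(3j^3 + 3j^2 - 2j - 3)) + (12j^3 + 27j^2 + 17j + 1).
Simplifying, P(j+1) = (j + 1)(3j^3 + 12j^2 + 13j + 1) = (j+1)(3(j+1)^3 + 3(j+1)^2 - 2(j+1) - 3),
which is the closed form with n = j+1.
Hence, by induction on n, the claim holds for every n ≥ 1.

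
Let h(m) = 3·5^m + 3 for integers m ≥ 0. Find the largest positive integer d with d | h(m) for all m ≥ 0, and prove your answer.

d = 6

Computing the first values: h(0) = 6 and h(1) = 18; gcd(6, 18) = 6, so d ≤ 6.
We prove 6 | 3·5^m + 3 for all m ≥ 0 by induction on m.
For the base case m = 0: h(0) = 6 = 6·(1), so 6 | h(0).
Inductive step: suppose the statement holds for some j ≥ 0, i.e. 6 | h(j). Then
h(j+1) = 3·5^(j+1) + 3 = 5·(3·5^j + 3) - 12 = 5·h(j) - 12. The first term is divisible by 6 by the inductive hypothesis, and -12 is divisible by 6. Hence 6 | h(j+1).
By induction, the statement is established for all m ≥ 0.
Therefore the largest such d is 6.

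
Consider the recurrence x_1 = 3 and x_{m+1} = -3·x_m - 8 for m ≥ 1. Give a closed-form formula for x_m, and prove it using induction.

Computing the first terms: x_1 = 3, x_2 = -17, x_3 = 43. This suggests x_m = 5(-3)^(m - 1) - 2.
When m = 1: the formula gives 3 = 3 = x_1.
Inductive step: assume the claim holds for m = k, so x_k = 5(-3)^(k - 1) - 2.
Then x_{k+1} = -3·x_k - 8 = -3·(5(-3)^(k - 1) - 2) - 8 = 5(-3)^k - 2 = 5(-3)^((k+1) - 1) - 2,
which is the claimed formula at m = k+1.
This completes the induction.

x_m = 5(-3)^(m - 1) - 2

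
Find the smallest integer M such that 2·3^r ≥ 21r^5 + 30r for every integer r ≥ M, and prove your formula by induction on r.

M = 15

At r = 14: 9565938 < 11294724, so the inequality fails and M ≥ 15. We prove 2·3^r ≥ 21r^5 + 30r for all r ≥ 15.
For the base case r = 15: 2·3^r = 28697814 and 21r^5 + 30r = 15947325, so 28697814 ≥ 15947325.
For the inductive step, assume it holds for an arbitrary i ≥ 15, so 2·3^i ≥ 21i^5 + 30i.
Then 2·3^(i + 1) = 3·(2·3^i) ≥ 3·(21i^5 + 30i).
Also, for i ≥ 15 we have 3·(21i^5 + 30i) ≥ 21(i+1)^5 + 30(i+1), since 3·(21i^5 + 30i) − (21(i+1)^5 + 30(i+1)) = 42i^5 - 105i^4 - 210i^3 - 210i^2 - 45i - 51, which is nonnegative for all i ≥ 15.
Combining, 2·3^(i + 1) ≥ 21(i+1)^5 + 30(i+1).
This completes the induction.
Hence the smallest such M is 15.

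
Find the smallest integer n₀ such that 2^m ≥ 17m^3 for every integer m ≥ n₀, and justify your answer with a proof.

At m = 16: 65536 < 69632, so the inequality fails and n₀ ≥ 17. We prove 2^m ≥ 17m^3 for all m ≥ 17.
Base case (m = 17): 2^m = 131072 and 17m^3 = 83521, so 131072 ≥ 83521.
Inductive step: assume the claim holds for m = p, so 2^p ≥ 17p^3.
Then 2^(p + 1) = 2·(2^p) ≥ 2·(17p^3).
Also, for p ≥ 17 we have 2·(17p^3) ≥ 17(p+1)^3, since 2 ≥ (1 + 1/p)^3 for all p ≥ 17.
Combining, 2^(p + 1) ≥ 17(p+1)^3.
This completes the induction.
Hence the smallest such n₀ is 17.

n₀ = 17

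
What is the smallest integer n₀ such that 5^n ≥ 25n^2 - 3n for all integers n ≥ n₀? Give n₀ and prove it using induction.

n₀ = 4

At n = 3: 125 < 216, so the inequality fails and n₀ ≥ 4. We prove 5^n ≥ 25n^2 - 3n for all n ≥ 4.
When n = 4: 5^n = 625 and 25n^2 - 3n = 388, so 625 ≥ 388.
Inductive step: assume the claim holds for n = r, so 5^r ≥ 25r^2 - 3r.
Then 5^(r + 1) = 5·(5^r) ≥ 5·(25r^2 - 3r).
Also, for r ≥ 4 we have 5·(25r^2 - 3r) ≥ 25(r+1)^2 - 3(r+1), since 5·(25r^2 - 3r) − (25(r+1)^2 - 3(r+1)) = 100r^2 - 62r - 22, which is nonnegative for all r ≥ 4.
Combining, 5^(r + 1) ≥ 25(r+1)^2 - 3(r+1).
Hence, by induction on n, the claim holds for every n ≥ 4.
Hence the smallest such n₀ is 4.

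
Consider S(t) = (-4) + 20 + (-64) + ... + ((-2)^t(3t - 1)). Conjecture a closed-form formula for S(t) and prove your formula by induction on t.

S(t) = 2(-2)^t·t

We claim S(t) = 2(-2)^t·t for all t ≥ 1.
Base case (t = 1): S(1) = -4, and the closed form gives -4. They agree.
Suppose the result is true for t = k, so S(k) = 2(-2)^k·k.
Then S(k+1) = S(k) + ((-2)^(k + 1)(3k + 2)) = (2(-2)^k·k) + ((-2)^(k + 1)(3k + 2)).
Simplifying, S(k+1) = (-2)^(k + 2)(-k - 1) = 2(-2)^(k+1)·(k+1),
which is the closed form with t = k+1.
This completes the induction.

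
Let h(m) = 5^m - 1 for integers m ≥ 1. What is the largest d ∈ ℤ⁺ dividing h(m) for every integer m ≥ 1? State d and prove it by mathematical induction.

d = 4

Computing the first values: h(1) = 4 and h(2) = 24; gcd(4, 24) = 4, so d ≤ 4.
We prove 4 | 5^m - 1 for all m ≥ 1 by induction on m.
Base step (m = 1): h(1) = 4 = 4·(1), so 4 | h(1).
For the inductive step, assume it holds for an arbitrary i ≥ 1, i.e. 4 | h(i). Then
5^{i+1} − 1^{i+1} = 5·5^i − 1·1^i = 5·(5^i − 1^i) + (4)·1^i. The first term is divisible by 4 by the inductive hypothesis, and the second term (4)·1^i is divisible by 4 since 4 | 4. Hence 4 | h(i+1).
By the principle of mathematical induction, the result holds for all m ≥ 1.
Therefore the largest such d is 4.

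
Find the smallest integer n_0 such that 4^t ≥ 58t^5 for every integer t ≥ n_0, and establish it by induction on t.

At t = 11: 4194304 < 9340958, so the inequality fails and n_0 ≥ 12. We prove 4^t ≥ 58t^5 for all t ≥ 12.
Base case (t = 12): 4^t = 16777216 and 58t^5 = 14432256, so 16777216 ≥ 14432256.
Inductive step: assume the claim holds for t = k, so 4^k ≥ 58k^5.
Then 4^(k + 1) = 4·(4^k) ≥ 4·(58k^5).
Also, for k ≥ 12 we have 4·(58k^5) ≥ 58(k+1)^5, since 4 ≥ (1 + 1/k)^5 for all k ≥ 12.
Combining, 4^(k + 1) ≥ 58(k+1)^5.
Hence, by induction on t, the claim holds for every t ≥ 12.
Hence the smallest such n_0 is 12.

n_0 = 12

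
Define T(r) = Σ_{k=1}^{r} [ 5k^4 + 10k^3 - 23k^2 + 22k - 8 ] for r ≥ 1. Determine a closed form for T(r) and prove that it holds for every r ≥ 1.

T(r) = r(r^4 + 5r^3 - r^2 + 2r - 1)

We claim T(r) = r(r^4 + 5r^3 - r^2 + 2r - 1) for all r ≥ 1.
For the base case r = 1: T(1) = 6, and the closed form gives 6. They agree.
Suppose the result is true for r = k, so T(k) = k(k^4 + 5k^3 - k^2 + 2k - 1).
Then T(k+1) = T(k) + (5k^4 + 30k^3 + 37k^2 + 26k + 6) = (k(k^4 + 5k^3 - k^2 + 2k - 1)) + (5k^4 + 30k^3 + 37k^2 + 26k + 6).
Simplifying, T(k+1) = (k + 1)(k^4 + 9k^3 + 20k^2 + 19k + 6) = (k+1)((k+1)^4 + 5(k+1)^3 - (k+1)^2 + 2(k+1) - 1),
which is the closed form with r = k+1.
By the principle of mathematical induction, the result holds for all r ≥ 1.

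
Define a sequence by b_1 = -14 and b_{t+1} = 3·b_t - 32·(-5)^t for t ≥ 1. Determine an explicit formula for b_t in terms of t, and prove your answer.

Computing the first terms: b_1 = -14, b_2 = 118, b_3 = -446. This suggests b_t = 4(-5)^t + 2·3^t.
Base step (t = 1): the formula gives -14 = -14 = b_1.
For the inductive step, assume it holds for an arbitrary i ≥ 1, so b_i = 4(-5)^i + 2·3^i.
Then b_{i+1} = 3·b_i - 32·(-5)^i = 3·(4(-5)^i + 2·3^i) - 32·(-5)^i = 4(-5)^(i + 1) + 2·3^(i + 1),
which is the claimed formula at t = i+1.
Hence, by induction on t, the claim holds for every t ≥ 1.

b_t = 4(-5)^t + 2·3^t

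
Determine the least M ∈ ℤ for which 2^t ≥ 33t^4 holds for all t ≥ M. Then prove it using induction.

At t = 23: 8388608 < 9234753, so the inequality fails and M ≥ 24. We prove 2^t ≥ 33t^4 for all t ≥ 24.
Base step (t = 24): 2^t = 16777216 and 33t^4 = 10948608, so 16777216 ≥ 10948608.
Inductive step: suppose the statement holds for some j ≥ 24, so 2^j ≥ 33j^4.
Then 2^(j + 1) = 2·(2^j) ≥ 2·(33j^4).
Also, for j ≥ 24 we have 2·(33j^4) ≥ 33(j+1)^4, since 2 ≥ (1 + 1/j)^4 for all j ≥ 24.
Combining, 2^(j + 1) ≥ 33(j+1)^4.
By induction, the statement is established for all t ≥ 24.
Hence the smallest such M is 24.

M = 24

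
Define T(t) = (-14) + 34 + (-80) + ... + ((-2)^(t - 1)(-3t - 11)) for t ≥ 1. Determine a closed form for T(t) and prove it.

We claim T(t) = (-2)^t(t + 4) - 4 for all t ≥ 1.
For the base case t = 1: T(1) = -14, and the closed form gives -14. They agree.
Inductive step: assume the claim holds for t = m, so T(m) = (-2)^m(m + 4) - 4.
Then T(m+1) = T(m) + ((-2)^m(-3m - 14)) = ((-2)^m(m + 4) - 4) + ((-2)^m(-3m - 14)).
Simplifying, T(m+1) = -2(-2)^m·m - 10(-2)^m - 4 = (-2)^(m+1)((m+1) + 4) - 4,
which is the closed form with t = m+1.
By the principle of mathematical induction, the result holds for all t ≥ 1.

T(t) = (-2)^t(t + 4) - 4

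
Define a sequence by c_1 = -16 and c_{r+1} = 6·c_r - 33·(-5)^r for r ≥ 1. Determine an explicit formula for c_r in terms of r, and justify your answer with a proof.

c_r = 3(-5)^r - 6^(r - 1)

Computing the first terms: c_1 = -16, c_2 = 69, c_3 = -411. This suggests c_r = 3(-5)^r - 6^(r - 1).
When r = 1: the formula gives -16 = -16 = c_1.
For the inductive step, assume it holds for an arbitrary j ≥ 1, so c_j = 3(-5)^j - 6^(j - 1).
Then c_{j+1} = 6·c_j - 33·(-5)^j = 6·(3(-5)^j - 6^(j - 1)) - 33·(-5)^j = 3(-5)^(j + 1) - 6^j = 3(-5)^(j+1) - 6^((j+1) - 1),
which is the claimed formula at r = j+1.
By the principle of mathematical induction, the result holds for all r ≥ 1.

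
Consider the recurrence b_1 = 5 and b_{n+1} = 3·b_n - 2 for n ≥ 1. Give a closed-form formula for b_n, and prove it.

b_n = 4·3^(n - 1) + 1

Computing the first terms: b_1 = 5, b_2 = 13, b_3 = 37. This suggests b_n = 4·3^(n - 1) + 1.
Base case (n = 1): the formula gives 5 = 5 = b_1.
Inductive step: suppose the statement holds for some r ≥ 1, so b_r = 4·3^(r - 1) + 1.
Then b_{r+1} = 3·b_r - 2 = 3·(4·3^(r - 1) + 1) - 2 = 4·3^r + 1 = 4·3^((r+1) - 1) + 1,
which is the claimed formula at n = r+1.
Hence, by induction on n, the claim holds for every n ≥ 1.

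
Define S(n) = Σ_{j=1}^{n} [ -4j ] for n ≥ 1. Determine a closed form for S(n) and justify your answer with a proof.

We claim S(n) = -2n(n + 1) for all n ≥ 1.
Base step (n = 1): S(1) = -4, and the closed form gives -4. They agree.
Suppose the result is true for n = j, so S(j) = 2j(-j - 1).
Then S(j+1) = S(j) + (-4j - 4) = (2j(-j - 1)) + (-4j - 4).
Simplifying, S(j+1) = -2(j + 1)(j + 2) = -2(j+1)((j+1) + 1),
which is the closed form with n = j+1.
This completes the induction.

S(n) = -2n(n + 1)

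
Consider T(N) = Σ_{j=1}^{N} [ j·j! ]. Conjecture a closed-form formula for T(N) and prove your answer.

We claim T(N) = (N + 1)! - 1 for all N ≥ 1.
Base step (N = 1): T(1) = 1, and the closed form gives 1. They agree.
Inductive step: assume the claim holds for N = j, so T(j) = (j + 1)! - 1.
Then T(j+1) = T(j) + ((j + 1)(j + 1)!) = ((j + 1)! - 1) + ((j + 1)(j + 1)!).
Simplifying, T(j+1) = ((j+1) + 1)! - 1,
which is the closed form with N = j+1.
By induction, the statement is established for all N ≥ 1.

T(N) = (N + 1)! - 1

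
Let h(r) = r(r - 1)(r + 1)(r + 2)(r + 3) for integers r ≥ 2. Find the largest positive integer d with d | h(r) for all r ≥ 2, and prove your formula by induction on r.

d = 120

Computing the first values: h(2) = 120 and h(3) = 720; gcd(120, 720) = 120, so d ≤ 120.
We prove 120 | r(r - 1)(r + 1)(r + 2)(r + 3) for all r ≥ 2 by induction on r.
Base case (r = 2): h(2) = 120 = 120·(1), so 120 | h(2).
For the inductive step, assume it holds for an arbitrary j ≥ 2, i.e. 120 | h(j). Then
h(j+1) − h(j) = j·(j+1)·(j+2)·(j+3)·(j+4) − (j-1)·j·(j+1)·(j+2)·(j+3) = j·(j+1)·(j+2)·(j+3)·[(j+4) − (j-1)] = 5·j·(j+1)·(j+2)·(j+3). The product of 4 consecutive integers is divisible by (4)! = 24, so h(j+1) − h(j) is divisible by 5·24 = 120. By the inductive hypothesis 120 | h(j), hence 120 | h(j+1).
By induction, the statement is established for all r ≥ 2.
Therefore the largest such d is 120.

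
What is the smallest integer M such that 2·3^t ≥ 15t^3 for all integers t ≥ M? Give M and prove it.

At t = 7: 4374 < 5145, so the inequality fails and M ≥ 8. We prove 2·3^t ≥ 15t^3 for all t ≥ 8.
Base case (t = 8): 2·3^t = 13122 and 15t^3 = 7680, so 13122 ≥ 7680.
For the inductive step, assume it holds for an arbitrary m ≥ 8, so 2·3^m ≥ 15m^3.
Then 2·3^(m + 1) = 3·(2·3^m) ≥ 3·(15m^3).
Also, for m ≥ 8 we have 3·(15m^3) ≥ 15(m+1)^3, since 3 ≥ (1 + 1/m)^3 for all m ≥ 8.
Combining, 2·3^(m + 1) ≥ 15(m+1)^3.
This completes the induction.
Hence the smallest such M is 8.

M = 8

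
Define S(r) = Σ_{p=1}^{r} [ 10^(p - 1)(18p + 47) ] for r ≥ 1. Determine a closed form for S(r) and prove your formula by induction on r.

We claim S(r) = 10^r(2r + 5) - 5 for all r ≥ 1.
Base case (r = 1): S(1) = 65, and the closed form gives 65. They agree.
Inductive step: assume the claim holds for r = p, so S(p) = 10^p(2p + 5) - 5.
Then S(p+1) = S(p) + (10^p(18p + 65)) = (10^p(2p + 5) - 5) + (10^p(18p + 65)).
Simplifying, S(p+1) = 20·10^p·p + 70·10^p - 5 = 10^(p+1)(2(p+1) + 5) - 5,
which is the closed form with r = p+1.
This completes the induction.

S(r) = 10^r(2r + 5) - 5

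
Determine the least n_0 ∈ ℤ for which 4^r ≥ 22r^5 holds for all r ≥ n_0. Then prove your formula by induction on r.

At r = 10: 1048576 < 2200000, so the inequality fails and n_0 ≥ 11. We prove 4^r ≥ 22r^5 for all r ≥ 11.
Base step (r = 11): 4^r = 4194304 and 22r^5 = 3543122, so 4194304 ≥ 3543122.
Suppose the result is true for r = k, so 4^k ≥ 22k^5.
Then 4^(k + 1) = 4·(4^k) ≥ 4·(22k^5).
Also, for k ≥ 11 we have 4·(22k^5) ≥ 22(k+1)^5, since 4 ≥ (1 + 1/k)^5 for all k ≥ 11.
Combining, 4^(k + 1) ≥ 22(k+1)^5.
Hence, by induction on r, the claim holds for every r ≥ 11.
Hence the smallest such n_0 is 11.

n_0 = 11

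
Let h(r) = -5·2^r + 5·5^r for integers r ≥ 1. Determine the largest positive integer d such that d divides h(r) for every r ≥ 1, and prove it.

d = 15

Computing the first values: h(1) = 15 and h(2) = 105; gcd(15, 105) = 15, so d ≤ 15.
We prove 15 | -5·2^r + 5·5^r for all r ≥ 1 by induction on r.
When r = 1: h(1) = 15 = 15·(1), so 15 | h(1).
Suppose the result is true for r = p, i.e. 15 | h(p). Then
h(p+1) − 5·h(p) = (-5·2^(p+1) + 5·5^(p+1)) − 5·(-5·2^p + 5·5^p) = (-5)·2^p·(2 − 5) = (15)·2^p. Since 15 | h(p) by the inductive hypothesis, 15 | 5·h(p); and 15 | 15 since 15 = 15·1. Therefore 15 | h(p+1).
By the principle of mathematical induction, the result holds for all r ≥ 1.
Therefore the largest such d is 15.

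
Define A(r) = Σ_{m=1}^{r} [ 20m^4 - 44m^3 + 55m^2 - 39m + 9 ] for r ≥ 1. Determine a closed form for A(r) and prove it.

We claim A(r) = r(4r^4 - r^3 + 3r^2 - 3r - 2) for all r ≥ 1.
For the base case r = 1: A(1) = 1, and the closed form gives 1. They agree.
For the inductive step, assume it holds for an arbitrary m ≥ 1, so A(m) = m(4m^4 - m^3 + 3m^2 - 3m - 2).
Then A(m+1) = A(m) + (20m^4 + 36m^3 + 43m^2 + 19m + 1) = (m(4m^4 - m^3 + 3m^2 - 3m - 2)) + (20m^4 + 36m^3 + 43m^2 + 19m + 1).
Simplifying, A(m+1) = (m + 1)(4m^4 + 15m^3 + 24m^2 + 16m + 1) = (m+1)(4(m+1)^4 - (m+1)^3 + 3(m+1)^2 - 3(m+1) - 2),
which is the closed form with r = m+1.
By induction, the statement is established for all r ≥ 1.

A(r) = r(4r^4 - r^3 + 3r^2 - 3r - 2)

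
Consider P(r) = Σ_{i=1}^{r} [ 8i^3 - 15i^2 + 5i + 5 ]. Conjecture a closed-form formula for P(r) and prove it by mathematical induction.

We claim P(r) = r(2r^3 - r^2 - 3r + 5) for all r ≥ 1.
Base case (r = 1): P(1) = 3, and the closed form gives 3. They agree.
For the inductive step, assume it holds for an arbitrary i ≥ 1, so P(i) = i(2i^3 - i^2 - 3i + 5).
Then P(i+1) = P(i) + (8i^3 + 9i^2 - i + 3) = (i(2i^3 - i^2 - 3i + 5)) + (8i^3 + 9i^2 - i + 3).
Simplifying, P(i+1) = (i + 1)(2i^3 + 5i^2 + i + 3) = (i+1)(2(i+1)^3 - (i+1)^2 - 3(i+1) + 5),
which is the closed form with r = i+1.
This completes the induction.

P(r) = r(2r^3 - r^2 - 3r + 5)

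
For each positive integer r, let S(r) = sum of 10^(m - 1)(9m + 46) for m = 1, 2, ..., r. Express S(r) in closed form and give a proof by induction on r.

We claim S(r) = 10^r(r + 5) - 5 for all r ≥ 1.
When r = 1: S(1) = 55, and the closed form gives 55. They agree.
For the inductive step, assume it holds for an arbitrary m ≥ 1, so S(m) = 10^m(m + 5) - 5.
Then S(m+1) = S(m) + (10^m(9m + 55)) = (10^m(m + 5) - 5) + (10^m(9m + 55)).
Simplifying, S(m+1) = 10·10^m·m + 60·10^m - 5 = 10^(m+1)((m+1) + 5) - 5,
which is the closed form with r = m+1.
Hence, by induction on r, the claim holds for every r ≥ 1.

S(r) = 10^r(r + 5) - 5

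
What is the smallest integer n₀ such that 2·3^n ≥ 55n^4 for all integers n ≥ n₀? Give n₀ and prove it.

At n = 12: 1062882 < 1140480, so the inequality fails and n₀ ≥ 13. We prove 2·3^n ≥ 55n^4 for all n ≥ 13.
When n = 13: 2·3^n = 3188646 and 55n^4 = 1570855, so 3188646 ≥ 1570855.
Inductive step: assume the claim holds for n = k, so 2·3^k ≥ 55k^4.
Then 2·3^(k + 1) = 3·(2·3^k) ≥ 3·(55k^4).
Also, for k ≥ 13 we have 3·(55k^4) ≥ 55(k+1)^4, since 3 ≥ (1 + 1/k)^4 for all k ≥ 13.
Combining, 2·3^(k + 1) ≥ 55(k+1)^4.
This completes the induction.
Hence the smallest such n₀ is 13.

n₀ = 13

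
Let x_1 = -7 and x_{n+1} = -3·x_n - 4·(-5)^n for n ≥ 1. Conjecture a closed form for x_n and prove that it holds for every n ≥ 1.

Computing the first terms: x_1 = -7, x_2 = 41, x_3 = -223. This suggests x_n = -(-3)^n + 2(-5)^n.
When n = 1: the formula gives -7 = -7 = x_1.
For the inductive step, assume it holds for an arbitrary p ≥ 1, so x_p = -(-3)^p + 2(-5)^p.
Then x_{p+1} = -3·x_p - 4·(-5)^p = -3·(-(-3)^p + 2(-5)^p) - 4·(-5)^p = -(-3)^(p + 1) + 2(-5)^(p + 1),
which is the claimed formula at n = p+1.
By the principle of mathematical induction, the result holds for all n ≥ 1.

x_n = -(-3)^n + 2(-5)^n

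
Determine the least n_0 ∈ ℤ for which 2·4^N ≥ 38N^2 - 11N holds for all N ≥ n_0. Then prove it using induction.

n_0 = 5

At N = 4: 512 < 564, so the inequality fails and n_0 ≥ 5. We prove 2·4^N ≥ 38N^2 - 11N for all N ≥ 5.
Base step (N = 5): 2·4^N = 2048 and 38N^2 - 11N = 895, so 2048 ≥ 895.
Suppose the result is true for N = j, so 2·4^j ≥ 38j^2 - 11j.
Then 2·4^(j + 1) = 4·(2·4^j) ≥ 4·(38j^2 - 11j).
Also, for j ≥ 5 we have 4·(38j^2 - 11j) ≥ 38(j+1)^2 - 11(j+1), since 4·(38j^2 - 11j) − (38(j+1)^2 - 11(j+1)) = 114j^2 - 109j - 27, which is nonnegative for all j ≥ 5.
Combining, 2·4^(j + 1) ≥ 38(j+1)^2 - 11(j+1).
By induction, the statement is established for all N ≥ 5.
Hence the smallest such n_0 is 5.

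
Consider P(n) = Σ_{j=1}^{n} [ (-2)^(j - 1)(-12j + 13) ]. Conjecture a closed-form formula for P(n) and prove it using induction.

P(n) = (-2)^n(4n - 3) + 3

We claim P(n) = (-2)^n(4n - 3) + 3 for all n ≥ 1.
For the base case n = 1: P(1) = 1, and the closed form gives 1. They agree.
For the inductive step, assume it holds for an arbitrary j ≥ 1, so P(j) = (-2)^j(4j - 3) + 3.
Then P(j+1) = P(j) + ((-2)^j(-12j + 1)) = ((-2)^j(4j - 3) + 3) + ((-2)^j(-12j + 1)).
Simplifying, P(j+1) = (-2)^(j + 1) + (-2)^(j + 3)j + 3 = (-2)^(j+1)(4(j+1) - 3) + 3,
which is the closed form with n = j+1.
Hence, by induction on n, the claim holds for every n ≥ 1.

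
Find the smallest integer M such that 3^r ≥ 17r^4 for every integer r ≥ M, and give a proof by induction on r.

At r = 11: 177147 < 248897, so the inequality fails and M ≥ 12. We prove 3^r ≥ 17r^4 for all r ≥ 12.
Base case (r = 12): 3^r = 531441 and 17r^4 = 352512, so 531441 ≥ 352512.
Inductive step: assume the claim holds for r = i, so 3^i ≥ 17i^4.
Then 3^(i + 1) = 3·(3^i) ≥ 3·(17i^4).
Also, for i ≥ 12 we have 3·(17i^4) ≥ 17(i+1)^4, since 3 ≥ (1 + 1/i)^4 for all i ≥ 12.
Combining, 3^(i + 1) ≥ 17(i+1)^4.
Hence, by induction on r, the claim holds for every r ≥ 12.
Hence the smallest such M is 12.

M = 12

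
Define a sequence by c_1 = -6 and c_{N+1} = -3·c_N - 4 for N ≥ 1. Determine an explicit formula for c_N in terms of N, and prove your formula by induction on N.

c_N = -5(-3)^(N - 1) - 1

Computing the first terms: c_1 = -6, c_2 = 14, c_3 = -46. This suggests c_N = -5(-3)^(N - 1) - 1.
Base case (N = 1): the formula gives -6 = -6 = c_1.
Inductive step: assume the claim holds for N = p, so c_p = -5(-3)^(p - 1) - 1.
Then c_{p+1} = -3·c_p - 4 = -3·(-5(-3)^(p - 1) - 1) - 4 = -5(-3)^p - 1 = -5(-3)^((p+1) - 1) - 1,
which is the claimed formula at N = p+1.
By the principle of mathematical induction, the result holds for all N ≥ 1.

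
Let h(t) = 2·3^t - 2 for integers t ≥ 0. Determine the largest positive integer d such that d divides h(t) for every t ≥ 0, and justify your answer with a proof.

d = 4

Computing the first values: h(0) = 0 and h(1) = 4; gcd(0, 4) = 4, so d ≤ 4.
We prove 4 | 2·3^t - 2 for all t ≥ 0 by induction on t.
Base step (t = 0): h(0) = 0 = 4·(0), so 4 | h(0).
Suppose the result is true for t = j, i.e. 4 | h(j). Then
h(j+1) = 2·3^(j+1) - 2 = 3·(2·3^j - 2) + 4 = 3·h(j) + 4. The first term is divisible by 4 by the inductive hypothesis, and 4 is divisible by 4. Hence 4 | h(j+1).
This completes the induction.
Therefore the largest such d is 4.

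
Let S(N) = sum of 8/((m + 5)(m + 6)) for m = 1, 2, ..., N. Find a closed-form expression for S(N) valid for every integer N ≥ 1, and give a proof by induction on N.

S(N) = 4N/(3(N + 6))

We claim S(N) = 4N/(3(N + 6)) for all N ≥ 1.
For the base case N = 1: S(1) = 4/21, and the closed form gives 4/21. They agree.
Inductive step: assume the claim holds for N = m, so S(m) = 4m/(3(m + 6)).
Then S(m+1) = S(m) + (8/((m + 6)(m + 7))) = (4m/(3(m + 6))) + (8/((m + 6)(m + 7))).
Simplifying, S(m+1) = 4(m + 1)/(3(m + 7)) = 4(m+1)/(3((m+1) + 6)),
which is the closed form with N = m+1.
By the principle of mathematical induction, the result holds for all N ≥ 1.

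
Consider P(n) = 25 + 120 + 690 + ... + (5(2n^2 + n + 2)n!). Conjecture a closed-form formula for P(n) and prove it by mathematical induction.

We claim P(n) = (10n + 5)(n + 1)! - 5 for all n ≥ 1.
For the base case n = 1: P(1) = 25, and the closed form gives 25. They agree.
For the inductive step, assume it holds for an arbitrary p ≥ 1, so P(p) = (10p + 5)(p + 1)! - 5.
Then P(p+1) = P(p) + (5(2p^2 + 5p + 5)(p + 1)!) = ((10p + 5)(p + 1)! - 5) + (5(2p^2 + 5p + 5)(p + 1)!).
Simplifying, P(p+1) = (10(p+1) + 5)((p+1) + 1)! - 5,
which is the closed form with n = p+1.
This completes the induction.

P(n) = (10n + 5)(n + 1)! - 5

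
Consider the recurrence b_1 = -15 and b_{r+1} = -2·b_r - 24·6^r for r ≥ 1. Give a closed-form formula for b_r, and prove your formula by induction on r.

b_r = 3(-2)^(r - 1) - 3·6^r

Computing the first terms: b_1 = -15, b_2 = -114, b_3 = -636. This suggests b_r = 3(-2)^(r - 1) - 3·6^r.
Base case (r = 1): the formula gives -15 = -15 = b_1.
Suppose the result is true for r = p, so b_p = 3(-2)^(p - 1) - 3·6^p.
Then b_{p+1} = -2·b_p - 24·6^p = -2·(3(-2)^(p - 1) - 3·6^p) - 24·6^p = 3(-2)^p - 3·6^(p + 1) = 3(-2)^((p+1) - 1) - 3·6^(p+1),
which is the claimed formula at r = p+1.
By the principle of mathematical induction, the result holds for all r ≥ 1.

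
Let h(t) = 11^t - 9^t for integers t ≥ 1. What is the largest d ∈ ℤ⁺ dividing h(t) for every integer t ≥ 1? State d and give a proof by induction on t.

d = 2

Computing the first values: h(1) = 2 and h(2) = 40; gcd(2, 40) = 2, so d ≤ 2.
We prove 2 | 11^t - 9^t for all t ≥ 1 by induction on t.
For the base case t = 1: h(1) = 2 = 2·(1), so 2 | h(1).
For the inductive step, assume it holds for an arbitrary m ≥ 1, i.e. 2 | h(m). Then
11^{m+1} − 9^{m+1} = 11·11^m − 9·9^m = 11·(11^m − 9^m) + (2)·9^m. The first term is divisible by 2 by the inductive hypothesis, and the second term (2)·9^m is divisible by 2 since 2 | 2. Hence 2 | h(m+1).
Hence, by induction on t, the claim holds for every t ≥ 1.
Therefore the largest such d is 2.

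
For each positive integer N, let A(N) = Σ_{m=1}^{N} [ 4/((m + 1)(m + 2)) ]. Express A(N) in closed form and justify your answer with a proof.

We claim A(N) = 2N/(N + 2) for all N ≥ 1.
Base case (N = 1): A(1) = 2/3, and the closed form gives 2/3. They agree.
Inductive step: assume the claim holds for N = m, so A(m) = 2m/(m + 2).
Then A(m+1) = A(m) + (4/((m + 2)(m + 3))) = (2m/(m + 2)) + (4/((m + 2)(m + 3))).
Simplifying, A(m+1) = 2(m + 1)/(m + 3) = 2(m+1)/((m+1) + 2),
which is the closed form with N = m+1.
This completes the induction.

A(N) = 2N/(N + 2)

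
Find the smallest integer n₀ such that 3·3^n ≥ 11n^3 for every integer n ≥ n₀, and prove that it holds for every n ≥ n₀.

At n = 6: 2187 < 2376, so the inequality fails and n₀ ≥ 7. We prove 3·3^n ≥ 11n^3 for all n ≥ 7.
For the base case n = 7: 3·3^n = 6561 and 11n^3 = 3773, so 6561 ≥ 3773.
Inductive step: assume the claim holds for n = j, so 3·3^j ≥ 11j^3.
Then 3·3^(j + 1) = 3·(3·3^j) ≥ 3·(11j^3).
Also, for j ≥ 7 we have 3·(11j^3) ≥ 11(j+1)^3, since 3 ≥ (1 + 1/j)^3 for all j ≥ 7.
Combining, 3·3^(j + 1) ≥ 11(j+1)^3.
Hence, by induction on n, the claim holds for every n ≥ 7.
Hence the smallest such n₀ is 7.

n₀ = 7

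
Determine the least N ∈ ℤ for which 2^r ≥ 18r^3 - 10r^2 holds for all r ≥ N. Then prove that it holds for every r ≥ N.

At r = 16: 65536 < 71168, so the inequality fails and N ≥ 17. We prove 2^r ≥ 18r^3 - 10r^2 for all r ≥ 17.
For the base case r = 17: 2^r = 131072 and 18r^3 - 10r^2 = 85544, so 131072 ≥ 85544.
Inductive step: assume the claim holds for r = k, so 2^k ≥ 18k^3 - 10k^2.
Then 2^(k + 1) = 2·(2^k) ≥ 2·(18k^3 - 10k^2).
Also, for k ≥ 17 we have 2·(18k^3 - 10k^2) ≥ 18(k+1)^3 - 10(k+1)^2, since 2·(18k^3 - 10k^2) − (18(k+1)^3 - 10(k+1)^2) = 18k^3 - 64k^2 - 34k - 8, which is nonnegative for all k ≥ 17.
Combining, 2^(k + 1) ≥ 18(k+1)^3 - 10(k+1)^2.
This completes the induction.
Hence the smallest such N is 17.

N = 17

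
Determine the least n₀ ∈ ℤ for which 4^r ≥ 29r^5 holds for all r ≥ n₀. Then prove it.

At r = 11: 4194304 < 4670479, so the inequality fails and n₀ ≥ 12. We prove 4^r ≥ 29r^5 for all r ≥ 12.
When r = 12: 4^r = 16777216 and 29r^5 = 7216128, so 16777216 ≥ 7216128.
Suppose the result is true for r = k, so 4^k ≥ 29k^5.
Then 4^(k + 1) = 4·(4^k) ≥ 4·(29k^5).
Also, for k ≥ 12 we have 4·(29k^5) ≥ 29(k+1)^5, since 4 ≥ (1 + 1/k)^5 for all k ≥ 12.
Combining, 4^(k + 1) ≥ 29(k+1)^5.
Hence, by induction on r, the claim holds for every r ≥ 12.
Hence the smallest such n₀ is 12.

n₀ = 12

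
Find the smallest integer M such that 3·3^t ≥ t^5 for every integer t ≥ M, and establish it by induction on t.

At t = 8: 19683 < 32768, so the inequality fails and M ≥ 9. We prove 3·3^t ≥ t^5 for all t ≥ 9.
When t = 9: 3·3^t = 59049 and t^5 = 59049, so 59049 ≥ 59049.
Suppose the result is true for t = j, so 3·3^j ≥ j^5.
Then 3·3^(j + 1) = 3·(3·3^j) ≥ 3·(j^5).
Also, for j ≥ 9 we have 3·(j^5) ≥ (j+1)^5, since 3 ≥ (1 + 1/j)^5 for all j ≥ 9.
Combining, 3·3^(j + 1) ≥ (j+1)^5.
By the principle of mathematical induction, the result holds for all t ≥ 9.
Hence the smallest such M is 9.

M = 9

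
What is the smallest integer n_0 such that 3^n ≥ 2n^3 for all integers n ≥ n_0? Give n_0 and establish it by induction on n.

n_0 = 6

At n = 5: 243 < 250, so the inequality fails and n_0 ≥ 6. We prove 3^n ≥ 2n^3 for all n ≥ 6.
For the base case n = 6: 3^n = 729 and 2n^3 = 432, so 729 ≥ 432.
For the inductive step, assume it holds for an arbitrary k ≥ 6, so 3^k ≥ 2k^3.
Then 3^(k + 1) = 3·(3^k) ≥ 3·(2k^3).
Also, for k ≥ 6 we have 3·(2k^3) ≥ 2(k+1)^3, since 3 ≥ (1 + 1/k)^3 for all k ≥ 6.
Combining, 3^(k + 1) ≥ 2(k+1)^3.
By induction, the statement is established for all n ≥ 6.
Hence the smallest such n_0 is 6.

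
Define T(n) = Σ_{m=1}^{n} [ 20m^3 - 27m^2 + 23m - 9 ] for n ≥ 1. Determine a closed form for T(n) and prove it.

We claim T(n) = n(5n^3 + n^2 + 3n - 2) for all n ≥ 1.
When n = 1: T(1) = 7, and the closed form gives 7. They agree.
Inductive step: suppose the statement holds for some m ≥ 1, so T(m) = m(5m^3 + m^2 + 3m - 2).
Then T(m+1) = T(m) + (20m^3 + 33m^2 + 29m + 7) = (m(5m^3 + m^2 + 3m - 2)) + (20m^3 + 33m^2 + 29m + 7).
Simplifying, T(m+1) = (m + 1)(5m^3 + 16m^2 + 20m + 7) = (m+1)(5(m+1)^3 + (m+1)^2 + 3(m+1) - 2),
which is the closed form with n = m+1.
By induction, the statement is established for all n ≥ 1.

T(n) = n(5n^3 + n^2 + 3n - 2)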